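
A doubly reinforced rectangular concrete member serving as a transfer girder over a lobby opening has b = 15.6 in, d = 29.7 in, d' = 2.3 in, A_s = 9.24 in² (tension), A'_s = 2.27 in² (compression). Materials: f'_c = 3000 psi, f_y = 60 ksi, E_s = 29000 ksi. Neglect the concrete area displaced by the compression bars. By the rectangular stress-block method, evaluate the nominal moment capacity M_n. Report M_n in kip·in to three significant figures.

M_n ≈ 14000 kip·in

Assume both steels yield.
a = (A_s − A'_s) f_y/(0.85 f'_c b) = (9.24 − 2.27) × 60/(0.85 × 3 × 15.6) = 10.513 in.
c = a/β₁ = 10.513/0.85 = 12.368 in; ε'_s = 0.003(c − d')/c = 0.0024 ≥ ε_y = 0.0021, so the compression steel yields.
M_n = (A_s − A'_s) f_y (d − a/2) + A'_s f_y (d − d') = 418.2 × (29.7 − 5.2565) + 136.2 × (29.7 − 2.3) = 10222.3 + 3731.9 = 13954.2 kip·in.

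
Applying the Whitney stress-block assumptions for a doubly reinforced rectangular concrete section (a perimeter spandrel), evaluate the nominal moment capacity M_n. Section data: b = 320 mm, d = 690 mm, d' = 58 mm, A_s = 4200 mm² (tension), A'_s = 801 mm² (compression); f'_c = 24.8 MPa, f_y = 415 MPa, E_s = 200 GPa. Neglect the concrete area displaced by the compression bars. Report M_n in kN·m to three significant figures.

Assume both tension and compression steel yield.
Net tension couple steel: A_s − A'_s = 3399 mm².
a = (A_s − A'_s) f_y / (0.85 f'_c b) = 1410585/(0.85 × 24.8 × 320) = 209.11 mm.
c = a/β₁ = 209.11/0.85 = 246.01 mm; ε'_s = 0.003(c − d')/c = 0.0023 ≥ f_y/E_s = 0.0021, so compression steel does yield.
M_n = (A_s − A'_s) f_y (d − a/2) + A'_s f_y (d − d') = [1410585 × (690 − 104.555) + 332415 × (690 − 58)] × 10⁻⁶ = 825.82 + 210.09 = 1035.91 kN·m.

M_n ≈ 1040 kN·m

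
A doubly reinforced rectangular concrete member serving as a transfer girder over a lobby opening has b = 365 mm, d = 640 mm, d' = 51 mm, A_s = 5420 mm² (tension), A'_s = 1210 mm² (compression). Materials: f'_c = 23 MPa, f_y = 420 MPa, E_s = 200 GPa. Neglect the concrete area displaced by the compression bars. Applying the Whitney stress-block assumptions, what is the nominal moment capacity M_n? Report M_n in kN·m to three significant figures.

Assume both tension and compression steel yield.
Net tension couple steel: A_s − A'_s = 4210 mm².
a = (A_s − A'_s) f_y / (0.85 f'_c b) = 1768200/(0.85 × 23 × 365) = 247.79 mm.
c = a/β₁ = 247.79/0.85 = 291.52 mm; ε'_s = 0.003(c − d')/c = 0.0025 ≥ f_y/E_s = 0.0021, so compression steel does yield.
M_n = (A_s − A'_s) f_y (d − a/2) + A'_s f_y (d − d') = [1768200 × (640 − 123.895) + 508200 × (640 − 51)] × 10⁻⁶ = 912.58 + 299.33 = 1211.91 kN·m.

M_n ≈ 1210 kN·m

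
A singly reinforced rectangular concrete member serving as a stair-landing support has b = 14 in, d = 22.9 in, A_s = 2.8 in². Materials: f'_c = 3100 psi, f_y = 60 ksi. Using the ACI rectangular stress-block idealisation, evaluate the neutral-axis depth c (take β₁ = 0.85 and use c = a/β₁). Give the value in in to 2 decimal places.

c ≈ 5.36 in

T = A_s f_y = 2.8 × 60 = 168 kips.
a = T/(0.85 f'_c b) = 168/(0.85 × 3.1 × 14) = 4.5541 in.
With β₁ = 0.85, c = a/β₁ = 4.5541/0.85 = 5.36 in.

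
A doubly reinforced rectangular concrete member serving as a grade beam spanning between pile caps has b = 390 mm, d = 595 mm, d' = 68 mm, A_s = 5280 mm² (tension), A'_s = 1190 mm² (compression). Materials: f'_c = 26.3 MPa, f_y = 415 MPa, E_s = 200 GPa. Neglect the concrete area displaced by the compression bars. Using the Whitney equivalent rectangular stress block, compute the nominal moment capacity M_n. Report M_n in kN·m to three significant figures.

Assume both tension and compression steel yield.
Net tension couple steel: A_s − A'_s = 4090 mm².
a = (A_s − A'_s) f_y / (0.85 f'_c b) = 1697350/(0.85 × 26.3 × 390) = 194.68 mm.
c = a/β₁ = 194.68/0.85 = 229.04 mm; ε'_s = 0.003(c − d')/c = 0.0021 ≥ f_y/E_s = 0.0021, so compression steel does yield.
M_n = (A_s − A'_s) f_y (d − a/2) + A'_s f_y (d − d') = [1697350 × (595 − 97.34) + 493850 × (595 − 68)] × 10⁻⁶ = 844.70 + 260.26 = 1104.96 kN·m.

M_n ≈ 1100 kN·m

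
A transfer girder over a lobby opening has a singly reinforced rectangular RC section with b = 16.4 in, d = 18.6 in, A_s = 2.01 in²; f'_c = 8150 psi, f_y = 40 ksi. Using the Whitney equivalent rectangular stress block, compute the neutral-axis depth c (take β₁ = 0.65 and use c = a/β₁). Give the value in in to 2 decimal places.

c ≈ 1.09 in

T = A_s f_y = 2.01 × 40 = 80.4 kips.
a = T/(0.85 f'_c b) = 80.4/(0.85 × 8.15 × 16.4) = 0.7077 in.
With β₁ = 0.65, c = a/β₁ = 0.7077/0.65 = 1.09 in.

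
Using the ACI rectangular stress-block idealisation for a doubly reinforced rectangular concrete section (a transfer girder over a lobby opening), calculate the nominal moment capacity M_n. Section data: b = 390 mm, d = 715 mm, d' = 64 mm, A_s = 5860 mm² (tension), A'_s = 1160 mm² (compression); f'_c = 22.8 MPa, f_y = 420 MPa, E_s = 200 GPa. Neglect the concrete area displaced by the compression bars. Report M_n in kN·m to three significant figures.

Assume both tension and compression steel yield.
Net tension couple steel: A_s − A'_s = 4700 mm².
a = (A_s − A'_s) f_y / (0.85 f'_c b) = 1974000/(0.85 × 22.8 × 390) = 261.17 mm.
c = a/β₁ = 261.17/0.85 = 307.26 mm; ε'_s = 0.003(c − d')/c = 0.0024 ≥ f_y/E_s = 0.0021, so compression steel does yield.
M_n = (A_s − A'_s) f_y (d − a/2) + A'_s f_y (d − d') = [1974000 × (715 − 130.585) + 487200 × (715 − 64)] × 10⁻⁶ = 1153.64 + 317.17 = 1470.81 kN·m.

M_n ≈ 1470 kN·m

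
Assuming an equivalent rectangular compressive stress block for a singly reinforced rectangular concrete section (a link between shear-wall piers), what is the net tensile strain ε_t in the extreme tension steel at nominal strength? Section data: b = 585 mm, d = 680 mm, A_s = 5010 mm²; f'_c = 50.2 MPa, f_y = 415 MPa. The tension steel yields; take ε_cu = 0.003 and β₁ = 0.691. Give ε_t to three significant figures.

a = A_s f_y/(0.85 f'_c b) = 83.29 mm.
β₁ = 0.691, so c = a/β₁ = 83.29/0.691 = 120.54 mm.
From the linear strain diagram with ε_cu = 0.003: ε_t = 0.003 (d − c)/c = 0.003 × (680 − 120.54)/120.54 = 0.0139.
Since ε_t ≥ 0.005, the section is tension-controlled.

ε_t ≈ 0.0139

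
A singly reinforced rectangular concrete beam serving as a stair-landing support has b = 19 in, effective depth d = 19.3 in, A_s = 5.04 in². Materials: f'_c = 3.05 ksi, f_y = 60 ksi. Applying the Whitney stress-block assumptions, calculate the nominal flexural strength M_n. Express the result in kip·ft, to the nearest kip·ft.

T = A_s f_y = 5.04 × 60 = 302.4 kips.
a = T/(0.85 f'_c b) = 302.4/(0.85 × 3.05 × 19) = 6.139 in.
M_n = T(d − a/2) = 302.4 × (19.3 − 3.0695) = 4908.1 kip·in = 4908.1/12 = 409.01 kip·ft.

M_n ≈ 409 kip·ft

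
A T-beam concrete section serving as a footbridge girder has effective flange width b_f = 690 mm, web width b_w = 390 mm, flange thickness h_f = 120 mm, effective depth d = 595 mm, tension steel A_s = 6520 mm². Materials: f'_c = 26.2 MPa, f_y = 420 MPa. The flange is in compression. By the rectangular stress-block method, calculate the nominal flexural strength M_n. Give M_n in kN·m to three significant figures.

Tension: T = A_s f_y = 6520 × 420 = 2738400 N.
Try a within the flange: a = T/(0.85 f'_c b_f) = 2738400/(0.85 × 26.2 × 690) = 178.21 mm.
a = 178.21 > h_f = 120 mm: the block extends into the web. Split into flange-overhang and web parts.
C_f = 0.85 f'_c (b_f − b_w) h_f = 0.85 × 26.2 × (690 − 390) × 120 = 801720 N.
Remaining web compression depth: a_w = (T − C_f)/(0.85 f'_c b_w) = (2738400 − 801720)/(0.85 × 26.2 × 390) = 222.98 mm.
M_n = C_f(d − h_f/2) + (T − C_f)(d − a_w/2) = 801720 × (595 − 60) + 1936680 × (595 − 111.49) = 428.92 + 936.40 = 1365.32 × 10⁶ N·mm.
M_n = 1365.32 kN·m.

M_n ≈ 1370 kN·m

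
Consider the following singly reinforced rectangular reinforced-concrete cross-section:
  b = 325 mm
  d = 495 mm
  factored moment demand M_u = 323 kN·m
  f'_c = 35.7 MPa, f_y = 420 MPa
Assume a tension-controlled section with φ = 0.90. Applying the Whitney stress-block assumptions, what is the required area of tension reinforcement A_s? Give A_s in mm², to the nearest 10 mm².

A_s ≈ 1880 mm²

M_n = M_u/φ = 323/0.90 = 358.889 kN·m.
With M_n = 0.85 f'_c a b (d − a/2), solve the quadratic for a:
a = d − √(d² − 2M_n/(0.85 f'_c b)) = 495 − √(495² − 2 × 358.889×10⁶/(0.85 × 35.7 × 325)) = 79.98 mm.
A_s = 0.85 f'_c a b / f_y = 0.85 × 35.7 × 79.98 × 325 / 420 = 1878.0 mm².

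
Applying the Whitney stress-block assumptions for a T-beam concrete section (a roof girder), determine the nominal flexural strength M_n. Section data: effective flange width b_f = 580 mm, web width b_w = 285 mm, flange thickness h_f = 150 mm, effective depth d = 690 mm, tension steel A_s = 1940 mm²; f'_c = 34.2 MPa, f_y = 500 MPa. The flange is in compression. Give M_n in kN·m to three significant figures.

Tension: T = A_s f_y = 1940 × 500 = 970000 N.
Try a within the flange: a = T/(0.85 f'_c b_f) = 970000/(0.85 × 34.2 × 580) = 57.53 mm.
Since a = 57.53 ≤ h_f = 150 mm, the stress block lies entirely in the flange; analyse as a rectangular beam of width b_f.
M_n = T(d − a/2) = 970000 × (690 − 28.765) = 641.40 × 10⁶ N·mm.
M_n = 641.40 kN·m.

M_n ≈ 641 kN·m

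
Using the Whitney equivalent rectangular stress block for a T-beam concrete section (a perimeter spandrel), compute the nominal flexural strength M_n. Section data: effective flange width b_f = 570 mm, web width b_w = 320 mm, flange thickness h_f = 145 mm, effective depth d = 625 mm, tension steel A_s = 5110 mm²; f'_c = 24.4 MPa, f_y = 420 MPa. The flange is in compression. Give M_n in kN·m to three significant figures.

M_n ≈ 1140 kN·m

Tension: T = A_s f_y = 5110 × 420 = 2146200 N.
Try a within the flange: a = T/(0.85 f'_c b_f) = 2146200/(0.85 × 24.4 × 570) = 181.55 mm.
a = 181.55 > h_f = 145 mm: the block extends into the web. Split into flange-overhang and web parts.
C_f = 0.85 f'_c (b_f − b_w) h_f = 0.85 × 24.4 × (570 − 320) × 145 = 751825 N.
Remaining web compression depth: a_w = (T − C_f)/(0.85 f'_c b_w) = (2146200 − 751825)/(0.85 × 24.4 × 320) = 210.10 mm.
M_n = C_f(d − h_f/2) + (T − C_f)(d − a_w/2) = 751825 × (625 − 72.5) + 1394375 × (625 − 105.05) = 415.38 + 725.01 = 1140.39 × 10⁶ N·mm.
M_n = 1140.39 kN·m.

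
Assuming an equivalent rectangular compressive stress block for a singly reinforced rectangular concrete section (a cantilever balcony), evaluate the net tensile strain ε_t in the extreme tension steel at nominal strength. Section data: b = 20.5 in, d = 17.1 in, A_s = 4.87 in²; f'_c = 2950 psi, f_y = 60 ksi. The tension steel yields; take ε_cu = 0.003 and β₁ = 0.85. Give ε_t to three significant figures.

a = A_s f_y/(0.85 f'_c b) = 5.684 in.
β₁ = 0.85, so c = a/β₁ = 5.684/0.85 = 6.687 in.
From the linear strain diagram with ε_cu = 0.003: ε_t = 0.003 (d − c)/c = 0.003 × (17.1 − 6.687)/6.687 = 0.00467.
ε_t is between 0.004 and 0.005 — transition zone.

ε_t ≈ 0.00467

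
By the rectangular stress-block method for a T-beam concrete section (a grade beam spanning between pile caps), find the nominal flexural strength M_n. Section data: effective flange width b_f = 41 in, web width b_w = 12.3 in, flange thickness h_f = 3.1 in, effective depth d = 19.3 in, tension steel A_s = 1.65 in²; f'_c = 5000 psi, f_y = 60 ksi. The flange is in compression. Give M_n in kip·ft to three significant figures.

Tension: T = A_s f_y = 1.65 × 60 = 99 kips.
Try a within the flange: a = T/(0.85 f'_c b_f) = 99/(0.85 × 5 × 41) = 0.568 in.
Since a = 0.568 ≤ h_f = 3.1 in, the stress block lies entirely in the flange; analyse as a rectangular beam of width b_f.
M_n = T(d − a/2) = 99 × (19.3 − 0.284) = 1882.6 kip·in.
M_n = 1882.6/12 = 156.88 kip·ft.

M_n ≈ 157 kip·ft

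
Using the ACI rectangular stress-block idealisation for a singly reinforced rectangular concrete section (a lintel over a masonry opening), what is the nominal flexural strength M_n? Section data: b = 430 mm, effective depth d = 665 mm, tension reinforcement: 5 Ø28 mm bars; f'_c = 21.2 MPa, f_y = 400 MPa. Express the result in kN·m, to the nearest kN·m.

M_n ≈ 721 kN·m

A_s = 5 × 616 = 3080 mm².
T = A_s f_y = 3080 × 400 = 1232000 N = 1232 kN.
From C = T: a = T/(0.85 f'_c b) = 1232000/(0.85 × 21.2 × 430) = 159.00 mm.
M_n = T(d − a/2) = 1232 kN × (665 − 79.5) mm = 721.34 kN·m.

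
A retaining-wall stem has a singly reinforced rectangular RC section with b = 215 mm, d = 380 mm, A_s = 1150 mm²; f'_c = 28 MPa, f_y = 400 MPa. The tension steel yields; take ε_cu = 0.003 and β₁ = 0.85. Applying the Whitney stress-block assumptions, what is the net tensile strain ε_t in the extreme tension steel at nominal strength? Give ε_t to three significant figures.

ε_t ≈ 0.00778

a = A_s f_y/(0.85 f'_c b) = 89.90 mm.
β₁ = 0.85, so c = a/β₁ = 89.90/0.85 = 105.76 mm.
From the linear strain diagram with ε_cu = 0.003: ε_t = 0.003 (d − c)/c = 0.003 × (380 − 105.76)/105.76 = 0.00778.
Since ε_t ≥ 0.005, the section is tension-controlled.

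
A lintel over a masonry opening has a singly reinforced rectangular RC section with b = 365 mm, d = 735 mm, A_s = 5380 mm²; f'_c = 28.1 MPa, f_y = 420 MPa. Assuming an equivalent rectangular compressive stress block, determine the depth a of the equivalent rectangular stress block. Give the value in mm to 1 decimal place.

a ≈ 259.2 mm

T = A_s f_y = 5380 × 420 = 2259600 N = 2259.6 kN.
Setting C = 0.85 f'_c a b equal to T: a = 2259600/(0.85 × 28.1 × 365) = 259.2 mm.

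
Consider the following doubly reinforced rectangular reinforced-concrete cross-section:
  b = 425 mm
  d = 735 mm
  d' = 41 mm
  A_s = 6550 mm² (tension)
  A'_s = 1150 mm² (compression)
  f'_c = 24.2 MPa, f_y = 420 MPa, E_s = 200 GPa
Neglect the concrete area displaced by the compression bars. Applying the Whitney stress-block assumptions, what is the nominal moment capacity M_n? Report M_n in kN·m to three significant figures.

M_n ≈ 1710 kN·m

Assume both tension and compression steel yield.
Net tension couple steel: A_s − A'_s = 5400 mm².
a = (A_s − A'_s) f_y / (0.85 f'_c b) = 2268000/(0.85 × 24.2 × 425) = 259.43 mm.
c = a/β₁ = 259.43/0.85 = 305.21 mm; ε'_s = 0.003(c − d')/c = 0.0026 ≥ f_y/E_s = 0.0021, so compression steel does yield.
M_n = (A_s − A'_s) f_y (d − a/2) + A'_s f_y (d − d') = [2268000 × (735 − 129.715) + 483000 × (735 − 41)] × 10⁻⁶ = 1372.79 + 335.20 = 1707.99 kN·m.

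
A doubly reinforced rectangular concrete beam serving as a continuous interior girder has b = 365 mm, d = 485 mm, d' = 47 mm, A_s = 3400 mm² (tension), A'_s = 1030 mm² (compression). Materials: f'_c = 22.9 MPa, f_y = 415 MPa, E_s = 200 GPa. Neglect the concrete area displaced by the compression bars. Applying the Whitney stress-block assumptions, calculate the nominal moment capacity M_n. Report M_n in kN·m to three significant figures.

M_n ≈ 596 kN·m

Assume both tension and compression steel yield.
Net tension couple steel: A_s − A'_s = 2370 mm².
a = (A_s − A'_s) f_y / (0.85 f'_c b) = 983550/(0.85 × 22.9 × 365) = 138.44 mm.
c = a/β₁ = 138.44/0.85 = 162.87 mm; ε'_s = 0.003(c − d')/c = 0.0021 ≥ f_y/E_s = 0.0021, so compression steel does yield.
M_n = (A_s − A'_s) f_y (d − a/2) + A'_s f_y (d − d') = [983550 × (485 − 69.22) + 427450 × (485 − 47)] × 10⁻⁶ = 408.94 + 187.22 = 596.16 kN·m.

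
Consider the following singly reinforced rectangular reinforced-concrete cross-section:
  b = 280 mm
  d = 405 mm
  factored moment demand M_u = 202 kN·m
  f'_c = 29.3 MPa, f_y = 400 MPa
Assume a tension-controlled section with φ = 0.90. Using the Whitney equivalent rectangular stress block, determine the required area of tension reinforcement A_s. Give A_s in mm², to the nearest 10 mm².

A_s ≈ 1560 mm²

M_n = M_u/φ = 202/0.90 = 224.444 kN·m.
With M_n = 0.85 f'_c a b (d − a/2), solve the quadratic for a:
a = d − √(d² − 2M_n/(0.85 f'_c b)) = 405 − √(405² − 2 × 224.444×10⁶/(0.85 × 29.3 × 280)) = 89.32 mm.
A_s = 0.85 f'_c a b / f_y = 0.85 × 29.3 × 89.32 × 280 / 400 = 1557.2 mm².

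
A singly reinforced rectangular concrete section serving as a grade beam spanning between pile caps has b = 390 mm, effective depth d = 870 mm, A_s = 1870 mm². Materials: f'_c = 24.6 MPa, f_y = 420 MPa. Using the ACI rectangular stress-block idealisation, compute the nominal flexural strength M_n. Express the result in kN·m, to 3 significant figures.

T = A_s f_y = 1870 × 420 = 785400 N = 785.4 kN.
From C = T: a = T/(0.85 f'_c b) = 785400/(0.85 × 24.6 × 390) = 96.31 mm.
M_n = T(d − a/2) = 785.4 kN × (870 − 48.155) mm = 645.48 kN·m.

M_n ≈ 645 kN·m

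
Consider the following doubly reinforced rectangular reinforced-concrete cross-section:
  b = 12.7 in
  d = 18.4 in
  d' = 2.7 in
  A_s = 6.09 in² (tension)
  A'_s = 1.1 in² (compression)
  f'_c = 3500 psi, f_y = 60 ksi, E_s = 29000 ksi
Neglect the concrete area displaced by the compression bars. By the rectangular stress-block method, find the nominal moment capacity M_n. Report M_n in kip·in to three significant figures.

Assume both steels yield.
a = (A_s − A'_s) f_y/(0.85 f'_c b) = (6.09 − 1.1) × 60/(0.85 × 3.5 × 12.7) = 7.924 in.
c = a/β₁ = 7.924/0.85 = 9.322 in; ε'_s = 0.003(c − d')/c = 0.0021 ≥ ε_y = 0.0021, so the compression steel yields.
M_n = (A_s − A'_s) f_y (d − a/2) + A'_s f_y (d − d') = 299.4 × (18.4 − 3.962) + 66 × (18.4 − 2.7) = 4322.7 + 1036.2 = 5358.9 kip·in.

M_n ≈ 5360 kip·in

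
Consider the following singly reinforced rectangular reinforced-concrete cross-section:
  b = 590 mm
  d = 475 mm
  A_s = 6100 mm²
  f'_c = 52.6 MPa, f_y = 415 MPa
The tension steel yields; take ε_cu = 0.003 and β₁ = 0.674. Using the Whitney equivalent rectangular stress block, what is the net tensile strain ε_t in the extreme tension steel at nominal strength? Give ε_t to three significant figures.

a = A_s f_y/(0.85 f'_c b) = 95.97 mm.
β₁ = 0.674, so c = a/β₁ = 95.97/0.674 = 142.39 mm.
From the linear strain diagram with ε_cu = 0.003: ε_t = 0.003 (d − c)/c = 0.003 × (475 − 142.39)/142.39 = 0.00701.
Since ε_t ≥ 0.005, the section is tension-controlled.

ε_t ≈ 0.00701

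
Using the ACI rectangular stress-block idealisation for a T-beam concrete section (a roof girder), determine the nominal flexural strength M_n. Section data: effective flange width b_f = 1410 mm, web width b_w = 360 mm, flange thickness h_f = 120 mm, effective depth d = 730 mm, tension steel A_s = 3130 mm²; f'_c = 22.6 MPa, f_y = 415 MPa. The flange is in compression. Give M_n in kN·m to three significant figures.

M_n ≈ 917 kN·m

Tension: T = A_s f_y = 3130 × 415 = 1298950 N.
Try a within the flange: a = T/(0.85 f'_c b_f) = 1298950/(0.85 × 22.6 × 1410) = 47.96 mm.
Since a = 47.96 ≤ h_f = 120 mm, the stress block lies entirely in the flange; analyse as a rectangular beam of width b_f.
M_n = T(d − a/2) = 1298950 × (730 − 23.98) = 917.08 × 10⁶ N·mm.
M_n = 917.08 kN·m.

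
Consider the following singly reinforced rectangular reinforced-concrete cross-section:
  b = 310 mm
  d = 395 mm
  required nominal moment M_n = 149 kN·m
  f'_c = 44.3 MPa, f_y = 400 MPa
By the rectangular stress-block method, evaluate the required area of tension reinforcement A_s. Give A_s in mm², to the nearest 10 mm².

With M_n = 0.85 f'_c a b (d − a/2), solve the quadratic for a:
a = d − √(d² − 2M_n/(0.85 f'_c b)) = 395 − √(395² − 2 × 149×10⁶/(0.85 × 44.3 × 310)) = 33.76 mm.
A_s = 0.85 f'_c a b / f_y = 0.85 × 44.3 × 33.76 × 310 / 400 = 985.2 mm².

A_s ≈ 990 mm²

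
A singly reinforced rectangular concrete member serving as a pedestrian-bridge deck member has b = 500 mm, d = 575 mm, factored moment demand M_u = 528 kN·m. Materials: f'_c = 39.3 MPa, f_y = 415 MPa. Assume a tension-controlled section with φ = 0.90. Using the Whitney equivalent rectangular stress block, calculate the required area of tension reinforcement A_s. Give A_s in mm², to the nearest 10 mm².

A_s ≈ 2610 mm²

M_n = M_u/φ = 528/0.90 = 586.667 kN·m.
With M_n = 0.85 f'_c a b (d − a/2), solve the quadratic for a:
a = d − √(d² − 2M_n/(0.85 f'_c b)) = 575 − √(575² − 2 × 586.667×10⁶/(0.85 × 39.3 × 500)) = 64.73 mm.
A_s = 0.85 f'_c a b / f_y = 0.85 × 39.3 × 64.73 × 500 / 415 = 2605.2 mm².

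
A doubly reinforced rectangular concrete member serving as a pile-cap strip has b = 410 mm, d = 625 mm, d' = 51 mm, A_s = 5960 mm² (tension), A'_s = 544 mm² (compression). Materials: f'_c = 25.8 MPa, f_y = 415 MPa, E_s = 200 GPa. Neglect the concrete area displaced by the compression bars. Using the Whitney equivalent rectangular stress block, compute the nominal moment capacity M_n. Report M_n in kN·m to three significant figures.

M_n ≈ 1250 kN·m

Assume both tension and compression steel yield.
Net tension couple steel: A_s − A'_s = 5416 mm².
a = (A_s − A'_s) f_y / (0.85 f'_c b) = 2247640/(0.85 × 25.8 × 410) = 249.98 mm.
c = a/β₁ = 249.98/0.85 = 294.09 mm; ε'_s = 0.003(c − d')/c = 0.0025 ≥ f_y/E_s = 0.0021, so compression steel does yield.
M_n = (A_s − A'_s) f_y (d − a/2) + A'_s f_y (d − d') = [2247640 × (625 − 124.99) + 225760 × (625 − 51)] × 10⁻⁶ = 1123.84 + 129.59 = 1253.43 kN·m.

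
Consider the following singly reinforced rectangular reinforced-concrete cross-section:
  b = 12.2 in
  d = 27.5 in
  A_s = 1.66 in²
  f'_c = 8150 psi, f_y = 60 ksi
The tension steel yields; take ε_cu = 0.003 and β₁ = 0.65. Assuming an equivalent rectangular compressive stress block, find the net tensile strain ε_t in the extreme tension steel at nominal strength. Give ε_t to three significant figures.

a = A_s f_y/(0.85 f'_c b) = 1.178 in.
β₁ = 0.65, so c = a/β₁ = 1.178/0.65 = 1.812 in.
From the linear strain diagram with ε_cu = 0.003: ε_t = 0.003 (d − c)/c = 0.003 × (27.5 − 1.812)/1.812 = 0.0425.
Since ε_t ≥ 0.005, the section is tension-controlled.

ε_t ≈ 0.0425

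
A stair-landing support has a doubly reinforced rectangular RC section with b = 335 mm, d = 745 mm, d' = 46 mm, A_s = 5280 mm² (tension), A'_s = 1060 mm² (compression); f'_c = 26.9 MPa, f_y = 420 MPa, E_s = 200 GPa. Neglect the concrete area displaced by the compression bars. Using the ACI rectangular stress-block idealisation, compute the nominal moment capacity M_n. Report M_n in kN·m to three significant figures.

Assume both tension and compression steel yield.
Net tension couple steel: A_s − A'_s = 4220 mm².
a = (A_s − A'_s) f_y / (0.85 f'_c b) = 1772400/(0.85 × 26.9 × 335) = 231.39 mm.
c = a/β₁ = 231.39/0.85 = 272.22 mm; ε'_s = 0.003(c − d')/c = 0.0025 ≥ f_y/E_s = 0.0021, so compression steel does yield.
M_n = (A_s − A'_s) f_y (d − a/2) + A'_s f_y (d − d') = [1772400 × (745 − 115.695) + 445200 × (745 − 46)] × 10⁻⁶ = 1115.38 + 311.19 = 1426.57 kN·m.

M_n ≈ 1430 kN·m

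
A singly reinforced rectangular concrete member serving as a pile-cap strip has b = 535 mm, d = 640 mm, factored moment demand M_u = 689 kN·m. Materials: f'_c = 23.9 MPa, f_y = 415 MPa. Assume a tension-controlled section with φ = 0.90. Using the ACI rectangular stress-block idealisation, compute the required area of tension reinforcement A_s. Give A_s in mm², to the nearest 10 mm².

A_s ≈ 3180 mm²

M_n = M_u/φ = 689/0.90 = 765.556 kN·m.
With M_n = 0.85 f'_c a b (d − a/2), solve the quadratic for a:
a = d − √(d² − 2M_n/(0.85 f'_c b)) = 640 − √(640² − 2 × 765.556×10⁶/(0.85 × 23.9 × 535)) = 121.61 mm.
A_s = 0.85 f'_c a b / f_y = 0.85 × 23.9 × 121.61 × 535 / 415 = 3184.9 mm².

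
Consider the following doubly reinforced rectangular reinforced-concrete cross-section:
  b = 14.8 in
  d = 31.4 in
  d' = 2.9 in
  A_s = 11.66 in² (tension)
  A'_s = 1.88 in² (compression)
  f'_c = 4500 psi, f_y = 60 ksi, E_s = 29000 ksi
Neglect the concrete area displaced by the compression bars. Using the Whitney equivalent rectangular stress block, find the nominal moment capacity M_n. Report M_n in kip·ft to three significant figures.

M_n ≈ 1550 kip·ft

Assume both steels yield.
a = (A_s − A'_s) f_y/(0.85 f'_c b) = (11.66 − 1.88) × 60/(0.85 × 4.5 × 14.8) = 10.366 in.
c = a/β₁ = 10.366/0.825 = 12.565 in; ε'_s = 0.003(c − d')/c = 0.0023 ≥ ε_y = 0.0021, so the compression steel yields.
M_n = (A_s − A'_s) f_y (d − a/2) + A'_s f_y (d − d') = 586.8 × (31.4 − 5.183) + 112.8 × (31.4 − 2.9) = 15384.1 + 3214.8 = 18598.9 kip·in = 18598.9/12 = 1549.91 kip·ft.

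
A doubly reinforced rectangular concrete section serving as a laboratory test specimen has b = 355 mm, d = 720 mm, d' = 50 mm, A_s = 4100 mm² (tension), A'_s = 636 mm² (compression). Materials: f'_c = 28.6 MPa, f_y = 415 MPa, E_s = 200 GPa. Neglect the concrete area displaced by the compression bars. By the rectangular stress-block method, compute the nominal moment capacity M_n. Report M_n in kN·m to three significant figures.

M_n ≈ 1090 kN·m

Assume both tension and compression steel yield.
Net tension couple steel: A_s − A'_s = 3464 mm².
a = (A_s − A'_s) f_y / (0.85 f'_c b) = 1437560/(0.85 × 28.6 × 355) = 166.58 mm.
c = a/β₁ = 166.58/0.846 = 196.90 mm; ε'_s = 0.003(c − d')/c = 0.0022 ≥ f_y/E_s = 0.0021, so compression steel does yield.
M_n = (A_s − A'_s) f_y (d − a/2) + A'_s f_y (d − d') = [1437560 × (720 − 83.29) + 263940 × (720 − 50)] × 10⁻⁶ = 915.31 + 176.84 = 1092.15 kN·m.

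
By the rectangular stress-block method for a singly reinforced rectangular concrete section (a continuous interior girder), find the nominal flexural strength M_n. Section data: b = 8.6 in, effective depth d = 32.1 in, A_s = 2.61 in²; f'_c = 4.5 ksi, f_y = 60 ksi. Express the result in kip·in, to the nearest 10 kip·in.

T = A_s f_y = 2.61 × 60 = 156.6 kips.
a = T/(0.85 f'_c b) = 156.6/(0.85 × 4.5 × 8.6) = 4.761 in.
M_n = T(d − a/2) = 156.6 × (32.1 − 2.3805) = 4654.1 kip·in.

M_n ≈ 4650 kip·in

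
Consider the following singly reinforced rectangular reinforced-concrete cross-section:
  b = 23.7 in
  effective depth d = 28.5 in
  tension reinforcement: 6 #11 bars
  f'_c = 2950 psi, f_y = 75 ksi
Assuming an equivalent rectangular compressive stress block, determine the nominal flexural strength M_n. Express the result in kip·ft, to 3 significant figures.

A_s = 6 × 1.56 = 9.36 in².
T = A_s f_y = 9.36 × 75 = 702 kips.
a = T/(0.85 f'_c b) = 702/(0.85 × 2.95 × 23.7) = 11.813 in.
M_n = T(d − a/2) = 702 × (28.5 − 5.9065) = 15860.6 kip·in = 15860.6/12 = 1321.72 kip·ft.

M_n ≈ 1320 kip·ft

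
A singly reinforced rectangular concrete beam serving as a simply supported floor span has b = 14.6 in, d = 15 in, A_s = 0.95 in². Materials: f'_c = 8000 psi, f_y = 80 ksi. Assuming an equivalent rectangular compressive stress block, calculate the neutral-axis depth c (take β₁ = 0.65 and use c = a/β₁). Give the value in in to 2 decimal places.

c ≈ 1.18 in

T = A_s f_y = 0.95 × 80 = 76 kips.
a = T/(0.85 f'_c b) = 76/(0.85 × 8 × 14.6) = 0.7655 in.
With β₁ = 0.65, c = a/β₁ = 0.7655/0.65 = 1.18 in.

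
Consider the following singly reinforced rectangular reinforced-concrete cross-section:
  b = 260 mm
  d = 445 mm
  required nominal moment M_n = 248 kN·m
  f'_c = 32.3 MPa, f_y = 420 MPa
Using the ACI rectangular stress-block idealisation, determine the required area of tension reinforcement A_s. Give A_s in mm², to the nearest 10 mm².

A_s ≈ 1470 mm²

With M_n = 0.85 f'_c a b (d − a/2), solve the quadratic for a:
a = d − √(d² − 2M_n/(0.85 f'_c b)) = 445 − √(445² − 2 × 248×10⁶/(0.85 × 32.3 × 260)) = 86.47 mm.
A_s = 0.85 f'_c a b / f_y = 0.85 × 32.3 × 86.47 × 260 / 420 = 1469.6 mm².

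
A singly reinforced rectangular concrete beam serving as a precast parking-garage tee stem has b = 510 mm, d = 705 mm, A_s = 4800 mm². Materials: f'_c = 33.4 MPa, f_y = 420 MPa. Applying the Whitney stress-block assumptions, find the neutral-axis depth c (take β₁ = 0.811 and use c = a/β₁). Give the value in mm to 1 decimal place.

T = A_s f_y = 4800 × 420 = 2016000 N = 2016 kN.
Setting C = 0.85 f'_c a b equal to T: a = 2016000/(0.85 × 33.4 × 510) = 139.237 mm.
With β₁ = 0.811, c = a/β₁ = 139.237/0.811 = 171.7 mm.

c ≈ 171.7 mm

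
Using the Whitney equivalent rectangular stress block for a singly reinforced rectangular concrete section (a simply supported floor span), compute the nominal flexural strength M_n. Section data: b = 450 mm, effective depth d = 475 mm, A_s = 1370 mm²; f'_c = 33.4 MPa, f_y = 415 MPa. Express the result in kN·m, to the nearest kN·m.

T = A_s f_y = 1370 × 415 = 568550 N = 568.55 kN.
From C = T: a = T/(0.85 f'_c b) = 568550/(0.85 × 33.4 × 450) = 44.50 mm.
M_n = T(d − a/2) = 568.55 kN × (475 − 22.25) mm = 257.41 kN·m.

M_n ≈ 257 kN·m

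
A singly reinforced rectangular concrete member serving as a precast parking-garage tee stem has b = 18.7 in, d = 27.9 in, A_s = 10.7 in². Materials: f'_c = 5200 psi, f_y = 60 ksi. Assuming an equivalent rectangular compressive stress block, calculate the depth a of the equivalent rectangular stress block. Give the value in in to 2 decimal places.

T = A_s f_y = 10.7 × 60 = 642 kips.
a = T/(0.85 f'_c b) = 642/(0.85 × 5.2 × 18.7) = 7.77 in.

a ≈ 7.77 in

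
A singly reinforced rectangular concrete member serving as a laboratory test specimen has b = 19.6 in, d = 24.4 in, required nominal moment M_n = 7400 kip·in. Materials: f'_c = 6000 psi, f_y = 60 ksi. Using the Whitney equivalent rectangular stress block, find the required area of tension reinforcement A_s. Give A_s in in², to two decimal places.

A_s ≈ 5.42 in²

From M_n = 0.85 f'_c a b (d − a/2):
a = d − √(d² − 2M_n/(0.85 f'_c b)) = 24.4 − √(24.4² − 2 × 7400/(0.85 × 6 × 19.6)) = 3.251 in.
A_s = 0.85 f'_c a b / f_y = 0.85 × 6 × 3.251 × 19.6 / 60 = 5.416 in².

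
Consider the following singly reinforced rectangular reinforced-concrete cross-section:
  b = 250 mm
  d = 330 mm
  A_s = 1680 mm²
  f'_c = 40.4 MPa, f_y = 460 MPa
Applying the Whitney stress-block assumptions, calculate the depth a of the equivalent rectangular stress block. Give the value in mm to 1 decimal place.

T = A_s f_y = 1680 × 460 = 772800 N = 772.8 kN.
Setting C = 0.85 f'_c a b equal to T: a = 772800/(0.85 × 40.4 × 250) = 90.0 mm.

a ≈ 90.0 mm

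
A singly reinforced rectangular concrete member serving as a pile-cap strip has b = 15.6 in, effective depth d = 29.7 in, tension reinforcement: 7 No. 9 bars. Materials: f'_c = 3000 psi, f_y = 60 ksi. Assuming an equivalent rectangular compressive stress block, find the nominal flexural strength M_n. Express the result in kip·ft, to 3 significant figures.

A_s = 7 × 1 = 7 in².
T = A_s f_y = 7 × 60 = 420 kips.
a = T/(0.85 f'_c b) = 420/(0.85 × 3 × 15.6) = 10.558 in.
M_n = T(d − a/2) = 420 × (29.7 − 5.279) = 10256.8 kip·in = 10256.8/12 = 854.73 kip·ft.

M_n ≈ 855 kip·ft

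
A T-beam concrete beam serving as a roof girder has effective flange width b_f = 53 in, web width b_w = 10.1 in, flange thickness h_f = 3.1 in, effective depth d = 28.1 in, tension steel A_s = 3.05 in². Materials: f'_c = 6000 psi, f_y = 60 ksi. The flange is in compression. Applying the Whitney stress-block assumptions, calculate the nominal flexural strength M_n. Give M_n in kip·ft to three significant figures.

Tension: T = A_s f_y = 3.05 × 60 = 183 kips.
Try a within the flange: a = T/(0.85 f'_c b_f) = 183/(0.85 × 6 × 53) = 0.677 in.
Since a = 0.677 ≤ h_f = 3.1 in, the stress block lies entirely in the flange; analyse as a rectangular beam of width b_f.
M_n = T(d − a/2) = 183 × (28.1 − 0.3385) = 5080.4 kip·in.
M_n = 5080.4/12 = 423.37 kip·ft.

M_n ≈ 423 kip·ft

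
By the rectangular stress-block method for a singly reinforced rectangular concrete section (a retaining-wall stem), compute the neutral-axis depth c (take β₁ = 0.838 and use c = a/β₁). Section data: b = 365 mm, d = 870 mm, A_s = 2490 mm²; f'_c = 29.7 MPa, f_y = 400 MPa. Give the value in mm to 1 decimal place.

T = A_s f_y = 2490 × 400 = 996000 N = 996 kN.
Setting C = 0.85 f'_c a b equal to T: a = 996000/(0.85 × 29.7 × 365) = 108.091 mm.
With β₁ = 0.838, c = a/β₁ = 108.091/0.838 = 129.0 mm.

c ≈ 129.0 mm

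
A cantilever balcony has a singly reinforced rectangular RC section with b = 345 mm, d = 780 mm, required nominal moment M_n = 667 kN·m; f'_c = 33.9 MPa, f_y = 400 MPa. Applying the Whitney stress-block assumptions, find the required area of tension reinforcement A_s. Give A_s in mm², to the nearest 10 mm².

A_s ≈ 2270 mm²

With M_n = 0.85 f'_c a b (d − a/2), solve the quadratic for a:
a = d − √(d² − 2M_n/(0.85 f'_c b)) = 780 − √(780² − 2 × 667×10⁶/(0.85 × 33.9 × 345)) = 91.37 mm.
A_s = 0.85 f'_c a b / f_y = 0.85 × 33.9 × 91.37 × 345 / 400 = 2270.8 mm².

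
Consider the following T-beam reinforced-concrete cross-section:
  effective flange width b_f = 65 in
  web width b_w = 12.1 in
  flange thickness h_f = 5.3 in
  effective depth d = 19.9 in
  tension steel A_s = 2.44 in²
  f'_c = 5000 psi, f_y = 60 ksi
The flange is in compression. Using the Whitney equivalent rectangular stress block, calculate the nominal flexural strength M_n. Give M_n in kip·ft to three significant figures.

M_n ≈ 240 kip·ft

Tension: T = A_s f_y = 2.44 × 60 = 146.4 kips.
Try a within the flange: a = T/(0.85 f'_c b_f) = 146.4/(0.85 × 5 × 65) = 0.530 in.
Since a = 0.530 ≤ h_f = 5.3 in, the stress block lies entirely in the flange; analyse as a rectangular beam of width b_f.
M_n = T(d − a/2) = 146.4 × (19.9 − 0.265) = 2874.6 kip·in.
M_n = 2874.6/12 = 239.55 kip·ft.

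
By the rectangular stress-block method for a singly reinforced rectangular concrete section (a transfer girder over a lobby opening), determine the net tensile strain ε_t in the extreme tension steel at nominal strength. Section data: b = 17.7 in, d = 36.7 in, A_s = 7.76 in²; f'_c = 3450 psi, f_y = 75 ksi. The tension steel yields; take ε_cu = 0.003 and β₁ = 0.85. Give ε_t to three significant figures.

a = A_s f_y/(0.85 f'_c b) = 11.213 in.
β₁ = 0.85, so c = a/β₁ = 11.213/0.85 = 13.192 in.
From the linear strain diagram with ε_cu = 0.003: ε_t = 0.003 (d − c)/c = 0.003 × (36.7 − 13.192)/13.192 = 0.00535.
Since ε_t ≥ 0.005, the section is tension-controlled.

ε_t ≈ 0.00535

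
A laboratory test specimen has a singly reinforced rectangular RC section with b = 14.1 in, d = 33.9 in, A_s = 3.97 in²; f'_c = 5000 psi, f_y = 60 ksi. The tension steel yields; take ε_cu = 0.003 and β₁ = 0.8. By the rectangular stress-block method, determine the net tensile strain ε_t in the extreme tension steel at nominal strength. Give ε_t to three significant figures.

ε_t ≈ 0.0175

a = A_s f_y/(0.85 f'_c b) = 3.975 in.
β₁ = 0.8, so c = a/β₁ = 3.975/0.8 = 4.969 in.
From the linear strain diagram with ε_cu = 0.003: ε_t = 0.003 (d − c)/c = 0.003 × (33.9 − 4.969)/4.969 = 0.0175.
Since ε_t ≥ 0.005, the section is tension-controlled.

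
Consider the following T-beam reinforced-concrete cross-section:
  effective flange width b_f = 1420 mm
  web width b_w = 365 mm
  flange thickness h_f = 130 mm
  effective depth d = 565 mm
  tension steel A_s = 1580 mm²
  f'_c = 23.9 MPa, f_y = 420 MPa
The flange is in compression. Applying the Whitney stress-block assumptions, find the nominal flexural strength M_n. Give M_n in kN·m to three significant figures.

Tension: T = A_s f_y = 1580 × 420 = 663600 N.
Try a within the flange: a = T/(0.85 f'_c b_f) = 663600/(0.85 × 23.9 × 1420) = 23.00 mm.
Since a = 23.00 ≤ h_f = 130 mm, the stress block lies entirely in the flange; analyse as a rectangular beam of width b_f.
M_n = T(d − a/2) = 663600 × (565 − 11.5) = 367.30 × 10⁶ N·mm.
M_n = 367.30 kN·m.

M_n ≈ 367 kN·m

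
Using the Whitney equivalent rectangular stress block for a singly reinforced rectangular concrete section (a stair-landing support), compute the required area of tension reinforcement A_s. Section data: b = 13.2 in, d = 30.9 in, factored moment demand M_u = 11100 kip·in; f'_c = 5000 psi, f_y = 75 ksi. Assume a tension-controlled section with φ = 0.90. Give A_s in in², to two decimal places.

A_s ≈ 6.14 in²

M_n = M_u/φ = 11100/0.90 = 12333.3 kip·in.
From M_n = 0.85 f'_c a b (d − a/2):
a = d − √(d² − 2M_n/(0.85 f'_c b)) = 30.9 − √(30.9² − 2 × 12333.3/(0.85 × 5 × 13.2)) = 8.204 in.
A_s = 0.85 f'_c a b / f_y = 0.85 × 5 × 8.204 × 13.2 / 75 = 6.137 in².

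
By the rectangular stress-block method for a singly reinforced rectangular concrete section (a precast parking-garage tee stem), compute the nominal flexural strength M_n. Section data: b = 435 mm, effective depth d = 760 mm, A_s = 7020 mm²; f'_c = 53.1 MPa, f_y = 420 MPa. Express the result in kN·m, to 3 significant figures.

M_n ≈ 2020 kN·m

T = A_s f_y = 7020 × 420 = 2948400 N = 2948.4 kN.
From C = T: a = T/(0.85 f'_c b) = 2948400/(0.85 × 53.1 × 435) = 150.17 mm.
M_n = T(d − a/2) = 2948.4 kN × (760 − 75.085) mm = 2019.40 kN·m.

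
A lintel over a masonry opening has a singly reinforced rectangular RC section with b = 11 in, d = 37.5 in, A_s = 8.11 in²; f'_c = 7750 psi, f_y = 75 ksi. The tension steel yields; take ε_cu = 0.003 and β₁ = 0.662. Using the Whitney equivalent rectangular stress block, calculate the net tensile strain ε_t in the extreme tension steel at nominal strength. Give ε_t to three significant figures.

ε_t ≈ 0.00587

a = A_s f_y/(0.85 f'_c b) = 8.394 in.
β₁ = 0.662, so c = a/β₁ = 8.394/0.662 = 12.680 in.
From the linear strain diagram with ε_cu = 0.003: ε_t = 0.003 (d − c)/c = 0.003 × (37.5 − 12.680)/12.680 = 0.00587.
Since ε_t ≥ 0.005, the section is tension-controlled.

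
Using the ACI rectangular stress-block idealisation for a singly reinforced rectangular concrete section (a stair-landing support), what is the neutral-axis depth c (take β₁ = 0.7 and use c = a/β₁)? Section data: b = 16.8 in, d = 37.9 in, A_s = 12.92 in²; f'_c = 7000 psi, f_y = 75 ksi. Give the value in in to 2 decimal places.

c ≈ 13.85 in

T = A_s f_y = 12.92 × 75 = 969 kips.
a = T/(0.85 f'_c b) = 969/(0.85 × 7 × 16.8) = 9.6939 in.
With β₁ = 0.7, c = a/β₁ = 9.6939/0.7 = 13.85 in.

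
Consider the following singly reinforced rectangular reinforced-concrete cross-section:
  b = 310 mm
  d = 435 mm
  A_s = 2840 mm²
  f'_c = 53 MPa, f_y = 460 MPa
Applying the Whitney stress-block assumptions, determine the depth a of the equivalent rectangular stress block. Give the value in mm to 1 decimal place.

T = A_s f_y = 2840 × 460 = 1306400 N = 1306.4 kN.
Setting C = 0.85 f'_c a b equal to T: a = 1306400/(0.85 × 53 × 310) = 93.5 mm.

a ≈ 93.5 mm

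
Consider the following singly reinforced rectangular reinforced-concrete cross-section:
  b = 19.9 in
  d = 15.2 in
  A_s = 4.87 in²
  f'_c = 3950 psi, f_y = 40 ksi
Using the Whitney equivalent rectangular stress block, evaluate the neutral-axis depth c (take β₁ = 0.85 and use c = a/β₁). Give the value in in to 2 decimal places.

T = A_s f_y = 4.87 × 40 = 194.8 kips.
a = T/(0.85 f'_c b) = 194.8/(0.85 × 3.95 × 19.9) = 2.9155 in.
With β₁ = 0.85, c = a/β₁ = 2.9155/0.85 = 3.43 in.

c ≈ 3.43 in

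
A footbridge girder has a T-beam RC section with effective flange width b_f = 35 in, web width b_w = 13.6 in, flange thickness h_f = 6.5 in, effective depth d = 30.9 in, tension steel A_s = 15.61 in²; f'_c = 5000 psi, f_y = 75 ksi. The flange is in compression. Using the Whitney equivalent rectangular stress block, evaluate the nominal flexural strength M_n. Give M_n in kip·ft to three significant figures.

Tension: T = A_s f_y = 15.61 × 75 = 1170.75 kips.
Try a within the flange: a = T/(0.85 f'_c b_f) = 1170.75/(0.85 × 5 × 35) = 7.871 in.
a = 7.871 > h_f = 6.5 in: the block extends into the web. Split into flange-overhang and web parts.
C_f = 0.85 f'_c (b_f − b_w) h_f = 0.85 × 5 × (35 − 13.6) × 6.5 = 591.2 kips.
Remaining web compression depth: a_w = (T − C_f)/(0.85 f'_c b_w) = (1170.75 − 591.2)/(0.85 × 5 × 13.6) = 10.027 in.
M_n = C_f(d − h_f/2) + (T − C_f)(d − a_w/2) = 591.2 × (30.9 − 3.25) + 579.55 × (30.9 − 5.0135) = 16346.7 + 15002.5 = 31349.2 kip·in.
M_n = 31349.2/12 = 2612.43 kip·ft.

M_n ≈ 2610 kip·ft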